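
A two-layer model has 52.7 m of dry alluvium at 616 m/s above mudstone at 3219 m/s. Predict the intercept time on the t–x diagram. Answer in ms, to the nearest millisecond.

tᵢ = 2h·√(V₂²−V₁²)/(V₁V₂).
√(V₂²−V₁²) = √(3219²−616²) = 3159.5 m/s.
tᵢ = 2·52.7·3159.5/(616·3219) = 0.16794 s.

168 ms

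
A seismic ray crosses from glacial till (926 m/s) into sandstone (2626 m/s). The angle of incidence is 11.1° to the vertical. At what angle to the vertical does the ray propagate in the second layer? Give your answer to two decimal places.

Snell's law: sin θ₂ = (V₂/V₁)·sin θ₁ = (2626/926)·sin 11.1° = 0.5460.
θ₂ = sin⁻¹(0.5460) = 33.09° (from vertical).

33.09°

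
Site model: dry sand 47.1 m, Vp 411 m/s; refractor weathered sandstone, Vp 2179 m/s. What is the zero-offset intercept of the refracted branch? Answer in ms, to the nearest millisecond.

225 ms

θ_c = arcsin(V₁/V₂) = arcsin(411/2179) = 10.87°; cos θ_c = 0.9821.
tᵢ = 2h·cos θ_c / V₁ = 2·47.1·0.9821 / 411 = 0.22508 s.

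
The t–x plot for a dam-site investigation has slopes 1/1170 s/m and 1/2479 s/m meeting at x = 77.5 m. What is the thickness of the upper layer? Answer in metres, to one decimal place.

h = (x_cross/2)·√((V₂−V₁)/(V₂+V₁)).
(V₂−V₁)/(V₂+V₁) = (2479−1170)/(2479+1170) = 0.3587; √ = 0.5989.
h = (77.5/2)·0.5989 = 23.21 m.

23.2 m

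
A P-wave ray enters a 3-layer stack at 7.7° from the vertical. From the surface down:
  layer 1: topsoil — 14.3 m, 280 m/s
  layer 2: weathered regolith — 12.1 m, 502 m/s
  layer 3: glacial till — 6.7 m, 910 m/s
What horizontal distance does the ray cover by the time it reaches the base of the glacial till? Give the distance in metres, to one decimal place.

Apply Snell's law at each interface; in layer i the horizontal offset is hᵢ·tan θᵢ.
Layer 1: θ = 7.70°; offset = 14.3·tan 7.70° = 1.933 m.
Layer 2: sin θ = 502·sin 7.7°/280 = 0.2402, θ = 13.90°; offset = 12.1·tan 13.90° = 2.994 m.
Layer 3: sin θ = 910·sin 7.7°/280 = 0.4355, θ = 25.81°; offset = 6.7·tan 25.81° = 3.241 m.
Total horizontal offset = 8.169 m.

8.2 m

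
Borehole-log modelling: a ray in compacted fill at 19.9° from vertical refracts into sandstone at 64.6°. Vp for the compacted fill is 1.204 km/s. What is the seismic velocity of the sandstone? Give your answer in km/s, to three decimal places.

sin 19.9° = 0.3404; sin 64.6° = 0.9033.
V₂ = V₁·(sin θ₂/sin θ₁) = 1.204·(0.9033/0.3404) = 3.195 km/s.

3.195 km/s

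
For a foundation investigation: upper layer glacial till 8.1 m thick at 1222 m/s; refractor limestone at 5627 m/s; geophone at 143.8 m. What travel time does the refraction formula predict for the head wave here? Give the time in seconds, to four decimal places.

0.0385 s

t = x/V₂ + 2h·√(V₂²−V₁²)/(V₁V₂).
√(V₂²−V₁²) = √(5627²−1222²) = 5492.7 m/s; delay term = 2·8.1·5492.7/(1222·5627) = 0.01294 s.
t = 143.8/5627 + 0.01294 = 0.03850 s.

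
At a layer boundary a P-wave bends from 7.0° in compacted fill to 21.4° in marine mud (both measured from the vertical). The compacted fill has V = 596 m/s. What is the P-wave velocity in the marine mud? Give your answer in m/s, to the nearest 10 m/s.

sin 7.0° = 0.1219; sin 21.4° = 0.3649.
V₂ = V₁·(sin θ₂/sin θ₁) = 596·(0.3649/0.1219) = 1784.42 m/s.

1780 m/s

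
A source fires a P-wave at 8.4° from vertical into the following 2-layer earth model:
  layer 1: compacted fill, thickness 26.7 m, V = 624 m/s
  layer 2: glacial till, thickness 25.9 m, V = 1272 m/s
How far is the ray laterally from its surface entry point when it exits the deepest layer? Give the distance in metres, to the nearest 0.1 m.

p = sin θ₁/V₁ = sin 8.4°/624 = 2.3411e-04 s/m is conserved through the stack.
Layer 1: θ = 8.40°; offset = 26.7·tan 8.40° = 3.943 m.
Layer 2: sin θ = p·1272 = 0.2978 → θ = 17.32°; offset = 25.9·tan 17.32° = 8.079 m.
Summing the layer offsets gives 12.022 m.

12.0 m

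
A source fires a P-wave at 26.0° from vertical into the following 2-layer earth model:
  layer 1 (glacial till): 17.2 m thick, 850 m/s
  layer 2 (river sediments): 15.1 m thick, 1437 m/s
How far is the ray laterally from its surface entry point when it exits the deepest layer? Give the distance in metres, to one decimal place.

p = sin θ₁/V₁ = sin 26.0°/850 = 5.1573e-04 s/m is conserved through the stack.
Layer 1: θ = 26.00°; offset = 17.2·tan 26.00° = 8.389 m.
Layer 2: sin θ = p·1437 = 0.7411 → θ = 47.83°; offset = 15.1·tan 47.83° = 16.668 m.
Σ offsets = 25.057 m.

25.1 m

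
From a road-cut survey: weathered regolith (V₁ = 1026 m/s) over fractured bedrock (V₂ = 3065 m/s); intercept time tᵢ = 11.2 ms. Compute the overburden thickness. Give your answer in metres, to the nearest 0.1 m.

6.1 m

h = tᵢ·V₁·V₂ / (2·√(V₂²−V₁²)).
√(V₂²−V₁²) = √(3065² − 1026²) = 2888.2 m/s.
h = 0.0112 s × 1026 × 3065 / (2 × 2888.2) = 6.10 m.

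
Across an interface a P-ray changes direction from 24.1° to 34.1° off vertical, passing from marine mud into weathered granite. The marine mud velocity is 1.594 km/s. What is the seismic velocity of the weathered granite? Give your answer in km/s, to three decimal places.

2.189 km/s

sin 24.1° = 0.4083; sin 34.1° = 0.5606.
V₂ = V₁·(sin θ₂/sin θ₁) = 1.594·(0.5606/0.4083) = 2.189 km/s.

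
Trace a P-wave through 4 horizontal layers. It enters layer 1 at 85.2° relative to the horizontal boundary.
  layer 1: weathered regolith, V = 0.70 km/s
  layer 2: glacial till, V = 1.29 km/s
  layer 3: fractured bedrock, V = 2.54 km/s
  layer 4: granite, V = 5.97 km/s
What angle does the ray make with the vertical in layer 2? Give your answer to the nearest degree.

From the normal: θ₁ = 90° − 85.2° = 4.8°.
Snell's law across each interface conserves sin θ / V, so sin θ_2 = V_2·sin θ₁/V₁.
sin θ_2 = 1.29 × sin 4.8° / 0.70 = 0.1542.
θ_2 = arcsin 0.1542 = 8.87°.

9°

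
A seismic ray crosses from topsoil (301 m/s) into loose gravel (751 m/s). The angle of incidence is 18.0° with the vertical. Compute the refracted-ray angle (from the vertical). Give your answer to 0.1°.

50.4°

Snell's law: sin θ₂ = (V₂/V₁)·sin θ₁ = (751/301)·sin 18.0° = 0.7710.
θ₂ = arcsin 0.7710 = 50.44° from the normal.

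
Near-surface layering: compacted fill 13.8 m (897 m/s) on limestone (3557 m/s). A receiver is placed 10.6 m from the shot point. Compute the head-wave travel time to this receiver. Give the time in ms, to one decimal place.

32.8 ms

t = x/V₂ + 2h·√(V₂²−V₁²)/(V₁V₂).
√(V₂²−V₁²) = √(3557²−897²) = 3442.0 m/s; delay term = 2·13.8·3442.0/(897·3557) = 0.02977 s.
t = 10.6/3557 + 0.02977 = 0.03275 s.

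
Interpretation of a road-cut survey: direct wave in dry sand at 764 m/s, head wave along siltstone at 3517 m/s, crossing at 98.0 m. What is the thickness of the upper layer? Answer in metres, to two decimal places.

39.29 m

h = (x_cross/2)·√((V₂−V₁)/(V₂+V₁)).
(V₂−V₁)/(V₂+V₁) = (3517−764)/(3517+764) = 0.6431; √ = 0.8019.
h = (98.0/2)·0.8019 = 39.29 m.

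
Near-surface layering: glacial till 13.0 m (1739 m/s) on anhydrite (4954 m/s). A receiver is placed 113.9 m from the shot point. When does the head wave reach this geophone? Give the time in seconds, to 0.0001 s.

t = x/V₂ + 2h·√(V₂²−V₁²)/(V₁V₂).
√(V₂²−V₁²) = √(4954²−1739²) = 4638.7 m/s; delay term = 2·13.0·4638.7/(1739·4954) = 0.01400 s.
t = 113.9/4954 + 0.01400 = 0.03699 s.

0.0370 s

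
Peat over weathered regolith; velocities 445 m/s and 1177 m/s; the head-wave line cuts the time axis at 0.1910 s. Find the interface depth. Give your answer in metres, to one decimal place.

θ_c = arcsin(445/1177) = 22.21°; cos θ_c = 0.9258.
tᵢ = 2h cos θ_c/V₁ ⇒ h = tᵢ·V₁/(2 cos θ_c) = 0.191·445/(2·0.9258) = 45.90 m.

45.9 m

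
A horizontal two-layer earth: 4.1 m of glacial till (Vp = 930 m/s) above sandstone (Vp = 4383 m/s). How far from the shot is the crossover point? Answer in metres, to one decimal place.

θ_c = arcsin(930/4383) = 12.25°, so cos θ_c = 0.9772 and tᵢ = 2h cos θ_c/V₁ = 0.0086 s.
At crossover x/V₁ = x/V₂ + tᵢ ⇒ x = tᵢ/(1/V₁ − 1/V₂) = 0.00862/(1.0753e-03 − 2.2815e-04) = 10.17 m.

10.2 m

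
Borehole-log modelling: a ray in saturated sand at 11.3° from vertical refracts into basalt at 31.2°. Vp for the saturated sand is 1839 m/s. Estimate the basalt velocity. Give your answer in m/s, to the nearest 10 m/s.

Snell's law: sin 11.3°/V₁ = sin 31.2°/V₂.
V₂ = V₁·sin 31.2°/sin 11.3° = 1839 × 2.6437 = 4861.80 m/s.

4860 m/s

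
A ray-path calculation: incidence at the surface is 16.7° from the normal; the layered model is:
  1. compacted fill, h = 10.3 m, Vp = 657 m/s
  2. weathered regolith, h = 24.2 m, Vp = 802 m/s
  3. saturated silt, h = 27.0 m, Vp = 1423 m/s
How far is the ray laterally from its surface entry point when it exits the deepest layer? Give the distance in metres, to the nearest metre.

Apply Snell's law at each interface; in layer i the horizontal offset is hᵢ·tan θᵢ.
Layer 1: θ = 16.70°; offset = 10.3·tan 16.70° = 3.090 m.
Layer 2: sin θ = 802·sin 16.7°/657 = 0.3508, θ = 20.54°; offset = 24.2·tan 20.54° = 9.065 m.
Layer 3: sin θ = 1423·sin 16.7°/657 = 0.6224, θ = 38.49°; offset = 27.0·tan 38.49° = 21.470 m.
Summing the layer offsets gives 33.625 m.

34 m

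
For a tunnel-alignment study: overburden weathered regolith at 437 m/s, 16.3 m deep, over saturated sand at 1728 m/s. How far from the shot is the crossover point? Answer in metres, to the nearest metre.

θ_c = arcsin(437/1728) = 14.65°, so cos θ_c = 0.9675 and tᵢ = 2h cos θ_c/V₁ = 0.0722 s.
At crossover x/V₁ = x/V₂ + tᵢ ⇒ x = tᵢ/(1/V₁ − 1/V₂) = 0.07217/(2.2883e-03 − 5.7870e-04) = 42.22 m.

42 m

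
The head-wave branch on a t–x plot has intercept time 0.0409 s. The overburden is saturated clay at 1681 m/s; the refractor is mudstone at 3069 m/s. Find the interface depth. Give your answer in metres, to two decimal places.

θ_c = arcsin(1681/3069) = 33.21°; cos θ_c = 0.8367.
tᵢ = 2h cos θ_c/V₁ ⇒ h = tᵢ·V₁/(2 cos θ_c) = 0.0409·1681/(2·0.8367) = 41.09 m.

41.09 m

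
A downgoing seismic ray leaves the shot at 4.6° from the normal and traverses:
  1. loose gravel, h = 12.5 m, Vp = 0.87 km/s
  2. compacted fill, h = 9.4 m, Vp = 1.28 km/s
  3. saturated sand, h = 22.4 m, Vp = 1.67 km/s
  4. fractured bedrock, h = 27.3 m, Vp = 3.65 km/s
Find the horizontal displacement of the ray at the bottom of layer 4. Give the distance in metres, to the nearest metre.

15 m

Apply Snell's law at each interface; in layer i the horizontal offset is hᵢ·tan θᵢ.
Layer 1: θ = 4.60°; offset = 12.5·tan 4.60° = 1.006 m.
Layer 2: sin θ = 1.28·sin 4.6°/0.87 = 0.1180, θ = 6.78°; offset = 9.4·tan 6.78° = 1.117 m.
Layer 3: sin θ = 1.67·sin 4.6°/0.87 = 0.1539, θ = 8.86°; offset = 22.4·tan 8.86° = 3.490 m.
Layer 4: sin θ = 3.65·sin 4.6°/0.87 = 0.3365, θ = 19.66°; offset = 27.3·tan 19.66° = 9.754 m.
Σ offsets = 15.367 m.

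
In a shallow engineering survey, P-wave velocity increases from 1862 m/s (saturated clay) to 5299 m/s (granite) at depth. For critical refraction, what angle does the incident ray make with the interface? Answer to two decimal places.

At critical incidence the refracted ray runs along the interface (θ₂ = 90°), so sin θ_c = V₁/V₂.
θ_c = arcsin(1862/5299) = arcsin 0.3514 = 20.57°.
Measured from the interface: 90° − 20.57° = 69.43°.

69.43°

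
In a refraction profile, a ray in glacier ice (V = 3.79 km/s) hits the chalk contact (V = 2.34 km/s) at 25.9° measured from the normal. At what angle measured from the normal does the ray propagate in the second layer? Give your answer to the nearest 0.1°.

15.6°

Snell's law: sin θ₂ = (V₂/V₁)·sin θ₁ = (2.34/3.79)·sin 25.9° = 0.2697.
θ₂ = sin⁻¹(0.2697) = 15.65° (from vertical).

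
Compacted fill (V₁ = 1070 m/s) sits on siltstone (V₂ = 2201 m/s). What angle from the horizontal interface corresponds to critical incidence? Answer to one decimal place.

60.9°

Critical incidence: sin θ_c = V₁/V₂ = 1070/2201 = 0.4861.
θ_c = arcsin 0.4861 = 29.09°.
Measured from the interface: 90° − 29.09° = 60.91°.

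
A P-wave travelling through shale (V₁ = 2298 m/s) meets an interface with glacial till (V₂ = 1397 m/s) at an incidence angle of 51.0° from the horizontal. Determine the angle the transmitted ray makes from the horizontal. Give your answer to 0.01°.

67.51°

Angle from the normal: 90° − 51.0° = 39.0°.
Snell's law: sin θ₂ = (V₂/V₁)·sin θ₁ = (1397/2298)·sin 39.0° = 0.3826.
θ₂ = sin⁻¹(0.3826) = 22.49° (from vertical).
From the interface: 90° − 22.49° = 67.51°.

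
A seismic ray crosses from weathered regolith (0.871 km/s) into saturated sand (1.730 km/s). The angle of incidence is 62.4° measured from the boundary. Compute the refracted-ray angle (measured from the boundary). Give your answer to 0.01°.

23.04°

Angle from the normal: 90° − 62.4° = 27.6°.
sin θ₁/V₁ = sin θ₂/V₂ ⇒ sin θ₂ = 1.730·sin 27.6°/0.871 = 1.730·0.4633/0.871 = 0.9202.
θ₂ = arcsin 0.9202 = 66.96° from the normal.
From the interface: 90° − 66.96° = 23.04°.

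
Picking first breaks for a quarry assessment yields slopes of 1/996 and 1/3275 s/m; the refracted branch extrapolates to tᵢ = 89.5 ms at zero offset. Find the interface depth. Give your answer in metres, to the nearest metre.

47 m

θ_c = arcsin(996/3275) = 17.71°; cos θ_c = 0.9526.
tᵢ = 2h cos θ_c/V₁ ⇒ h = tᵢ·V₁/(2 cos θ_c) = 0.0895·996/(2·0.9526) = 46.79 m.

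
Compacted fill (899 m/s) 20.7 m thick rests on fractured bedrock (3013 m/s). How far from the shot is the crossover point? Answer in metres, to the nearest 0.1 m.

θ_c = arcsin(899/3013) = 17.36°, so cos θ_c = 0.9544 and tᵢ = 2h cos θ_c/V₁ = 0.0440 s.
At crossover x/V₁ = x/V₂ + tᵢ ⇒ x = tᵢ/(1/V₁ − 1/V₂) = 0.04395/(1.1123e-03 − 3.3190e-04) = 56.32 m.

56.3 m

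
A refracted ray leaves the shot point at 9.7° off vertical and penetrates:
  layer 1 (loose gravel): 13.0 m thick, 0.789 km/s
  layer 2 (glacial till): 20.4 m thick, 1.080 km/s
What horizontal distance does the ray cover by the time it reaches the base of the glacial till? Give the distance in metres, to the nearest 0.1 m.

Apply Snell's law at each interface; in layer i the horizontal offset is hᵢ·tan θᵢ.
Layer 1: θ = 9.70°; offset = 13.0·tan 9.70° = 2.222 m.
Layer 2: sin θ = 1.080·sin 9.7°/0.789 = 0.2306, θ = 13.33°; offset = 20.4·tan 13.33° = 4.835 m.
Σ offsets = 7.057 m.

7.1 m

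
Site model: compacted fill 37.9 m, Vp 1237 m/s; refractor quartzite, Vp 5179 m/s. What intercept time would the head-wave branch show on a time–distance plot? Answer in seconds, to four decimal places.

tᵢ = 2h·√(V₂²−V₁²)/(V₁V₂).
√(V₂²−V₁²) = √(5179²−1237²) = 5029.1 m/s.
tᵢ = 2·37.9·5029.1/(1237·5179) = 0.05950 s.

0.0595 s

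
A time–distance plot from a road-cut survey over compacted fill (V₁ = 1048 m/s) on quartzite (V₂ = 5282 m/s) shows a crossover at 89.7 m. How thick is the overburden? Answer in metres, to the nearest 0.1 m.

h = (x_cross/2)·√((V₂−V₁)/(V₂+V₁)).
(V₂−V₁)/(V₂+V₁) = (5282−1048)/(5282+1048) = 0.6689; √ = 0.8178.
h = (89.7/2)·0.8178 = 36.68 m.

36.7 m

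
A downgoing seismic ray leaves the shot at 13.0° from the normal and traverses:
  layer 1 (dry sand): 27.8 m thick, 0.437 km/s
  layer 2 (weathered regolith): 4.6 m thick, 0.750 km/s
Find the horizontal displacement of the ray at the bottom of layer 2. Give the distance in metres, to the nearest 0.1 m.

Apply Snell's law at each interface; in layer i the horizontal offset is hᵢ·tan θᵢ.
Layer 1: θ = 13.00°; offset = 27.8·tan 13.00° = 6.418 m.
Layer 2: sin θ = 0.750·sin 13.0°/0.437 = 0.3861, θ = 22.71°; offset = 4.6·tan 22.71° = 1.925 m.
Total horizontal offset = 8.343 m.

8.3 m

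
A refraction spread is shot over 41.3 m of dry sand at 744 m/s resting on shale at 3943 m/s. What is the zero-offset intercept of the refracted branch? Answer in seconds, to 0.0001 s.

θ_c = arcsin(V₁/V₂) = arcsin(744/3943) = 10.88°; cos θ_c = 0.9820.
tᵢ = 2h·cos θ_c / V₁ = 2·41.3·0.9820 / 744 = 0.10903 s.

0.1090 s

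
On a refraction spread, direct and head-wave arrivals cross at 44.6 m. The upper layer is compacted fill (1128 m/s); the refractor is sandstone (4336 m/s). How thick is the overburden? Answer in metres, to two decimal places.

h = (x_cross/2)·√((V₂−V₁)/(V₂+V₁)).
(V₂−V₁)/(V₂+V₁) = (4336−1128)/(4336+1128) = 0.5871; √ = 0.7662.
h = (44.6/2)·0.7662 = 17.09 m.

17.09 m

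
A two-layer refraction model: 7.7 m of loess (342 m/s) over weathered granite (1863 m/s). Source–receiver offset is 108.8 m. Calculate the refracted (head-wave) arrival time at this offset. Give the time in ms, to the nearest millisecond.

t = x/V₂ + 2h·√(V₂²−V₁²)/(V₁V₂).
√(V₂²−V₁²) = √(1863²−342²) = 1831.3 m/s; delay term = 2·7.7·1831.3/(342·1863) = 0.04426 s.
t = 108.8/1863 + 0.04426 = 0.10266 s.

103 ms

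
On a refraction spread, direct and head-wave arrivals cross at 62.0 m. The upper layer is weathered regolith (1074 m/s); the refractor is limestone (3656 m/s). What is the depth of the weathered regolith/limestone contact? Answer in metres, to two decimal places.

x_cross = 2h·√((V₂+V₁)/(V₂−V₁)) → h = x_cross / (2·√((V₂+V₁)/(V₂−V₁))).
√((V₂+V₁)/(V₂−V₁)) = √((3656+1074)/(3656−1074)) = 1.3535.
h = 62.0 / (2·1.3535) = 22.90 m.

22.90 m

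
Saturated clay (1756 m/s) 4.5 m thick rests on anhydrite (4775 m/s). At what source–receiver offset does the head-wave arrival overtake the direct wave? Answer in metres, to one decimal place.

13.2 m

θ_c = arcsin(1756/4775) = 21.58°, so cos θ_c = 0.9299 and tᵢ = 2h cos θ_c/V₁ = 0.0048 s.
At crossover x/V₁ = x/V₂ + tᵢ ⇒ x = tᵢ/(1/V₁ − 1/V₂) = 0.00477/(5.6948e-04 − 2.0942e-04) = 13.24 m.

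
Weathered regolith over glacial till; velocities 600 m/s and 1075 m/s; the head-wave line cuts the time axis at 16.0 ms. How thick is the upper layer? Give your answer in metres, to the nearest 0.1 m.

5.8 m

θ_c = arcsin(600/1075) = 33.93°; cos θ_c = 0.8297.
tᵢ = 2h cos θ_c/V₁ ⇒ h = tᵢ·V₁/(2 cos θ_c) = 0.016·600/(2·0.8297) = 5.78 m.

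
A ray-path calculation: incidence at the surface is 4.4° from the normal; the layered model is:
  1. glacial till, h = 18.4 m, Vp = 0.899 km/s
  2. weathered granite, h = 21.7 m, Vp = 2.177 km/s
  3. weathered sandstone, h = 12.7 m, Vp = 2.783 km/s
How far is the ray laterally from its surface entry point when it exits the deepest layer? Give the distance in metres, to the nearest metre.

p = sin θ₁/V₁ = sin 4.4°/0.899 = 8.5338e-02 s/km is conserved through the stack.
Layer 1: θ = 4.40°; offset = 18.4·tan 4.40° = 1.416 m.
Layer 2: sin θ = p·2.177 = 0.1858 → θ = 10.71°; offset = 21.7·tan 10.71° = 4.103 m.
Layer 3: sin θ = p·2.783 = 0.2375 → θ = 13.74°; offset = 12.7·tan 13.74° = 3.105 m.
Σ offsets = 8.624 m.

9 m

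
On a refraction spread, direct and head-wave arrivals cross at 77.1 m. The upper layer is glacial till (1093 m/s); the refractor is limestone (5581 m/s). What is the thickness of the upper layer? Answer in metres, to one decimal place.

31.6 m

x_cross = 2h·√((V₂+V₁)/(V₂−V₁)) → h = x_cross / (2·√((V₂+V₁)/(V₂−V₁))).
√((V₂+V₁)/(V₂−V₁)) = √((5581+1093)/(5581−1093)) = 1.2195.
h = 77.1 / (2·1.2195) = 31.61 m.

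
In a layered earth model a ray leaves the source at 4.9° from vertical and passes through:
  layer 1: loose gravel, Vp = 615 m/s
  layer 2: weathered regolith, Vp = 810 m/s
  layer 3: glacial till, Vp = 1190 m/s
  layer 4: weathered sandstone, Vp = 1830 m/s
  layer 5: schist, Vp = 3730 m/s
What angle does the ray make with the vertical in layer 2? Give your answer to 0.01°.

Snell's law across each interface conserves sin θ / V, so sin θ_2 = V_2·sin θ₁/V₁.
sin θ_2 = 810 × sin 4.9° / 615 = 0.1125.
θ_2 = 6.46° from the vertical.

6.46°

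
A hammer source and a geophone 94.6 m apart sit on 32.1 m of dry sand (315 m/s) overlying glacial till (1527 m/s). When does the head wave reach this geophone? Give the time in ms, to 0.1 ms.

t = x/V₂ + 2h·√(V₂²−V₁²)/(V₁V₂).
√(V₂²−V₁²) = √(1527²−315²) = 1494.2 m/s; delay term = 2·32.1·1494.2/(315·1527) = 0.19943 s.
t = 94.6/1527 + 0.19943 = 0.26138 s.

261.4 ms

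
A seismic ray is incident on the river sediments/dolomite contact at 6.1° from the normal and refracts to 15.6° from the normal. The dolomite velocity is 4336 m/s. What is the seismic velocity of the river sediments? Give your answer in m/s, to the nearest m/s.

1713 m/s

Snell's law: sin 6.1°/V₁ = sin 15.6°/V₂.
V₁ = V₂·sin 6.1°/sin 15.6° = 4336 × 0.3952 = 1713.38 m/s.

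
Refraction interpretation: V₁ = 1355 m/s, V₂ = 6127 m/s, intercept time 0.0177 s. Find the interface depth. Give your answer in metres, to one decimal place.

12.3 m

h = tᵢ·V₁·V₂ / (2·√(V₂²−V₁²)).
√(V₂²−V₁²) = √(6127² − 1355²) = 5975.3 m/s.
h = 0.0177 s × 1355 × 6127 / (2 × 5975.3) = 12.30 m.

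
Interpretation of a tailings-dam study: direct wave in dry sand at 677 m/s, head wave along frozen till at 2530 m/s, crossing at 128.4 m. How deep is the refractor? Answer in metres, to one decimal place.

h = (x_cross/2)·√((V₂−V₁)/(V₂+V₁)).
(V₂−V₁)/(V₂+V₁) = (2530−677)/(2530+677) = 0.5778; √ = 0.7601.
h = (128.4/2)·0.7601 = 48.80 m.

48.8 m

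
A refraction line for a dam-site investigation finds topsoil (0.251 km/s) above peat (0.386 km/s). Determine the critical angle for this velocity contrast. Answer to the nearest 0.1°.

40.6°

At critical incidence the refracted ray runs along the interface (θ₂ = 90°), so sin θ_c = V₁/V₂.
θ_c = arcsin(0.251/0.386) = arcsin 0.6503 = 40.56°.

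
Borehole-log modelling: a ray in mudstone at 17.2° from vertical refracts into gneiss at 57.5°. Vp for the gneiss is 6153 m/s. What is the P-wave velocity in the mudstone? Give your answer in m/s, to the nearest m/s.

2157 m/s

Snell's law: sin 17.2°/V₁ = sin 57.5°/V₂.
V₁ = V₂·sin 17.2°/sin 57.5° = 6153 × 0.3506 = 2157.35 m/s.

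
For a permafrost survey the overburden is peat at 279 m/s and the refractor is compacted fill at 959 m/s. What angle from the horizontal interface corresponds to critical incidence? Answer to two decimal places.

Critical incidence: sin θ_c = V₁/V₂ = 279/959 = 0.2909.
θ_c = arcsin 0.2909 = 16.91°.
Measured from the interface: 90° − 16.91° = 73.09°.

73.09°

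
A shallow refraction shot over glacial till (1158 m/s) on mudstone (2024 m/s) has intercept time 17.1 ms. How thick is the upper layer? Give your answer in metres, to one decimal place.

h = tᵢ·V₁·V₂ / (2·√(V₂²−V₁²)).
√(V₂²−V₁²) = √(2024² − 1158²) = 1660.0 m/s.
h = 0.0171 s × 1158 × 2024 / (2 × 1660.0) = 12.07 m.

12.1 m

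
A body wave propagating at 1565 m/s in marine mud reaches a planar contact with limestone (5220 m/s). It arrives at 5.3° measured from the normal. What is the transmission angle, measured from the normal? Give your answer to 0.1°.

Snell's law: sin θ₂ = (V₂/V₁)·sin θ₁ = (5220/1565)·sin 5.3° = 0.3081.
θ₂ = arcsin 0.3081 = 17.94° from the normal.

17.9°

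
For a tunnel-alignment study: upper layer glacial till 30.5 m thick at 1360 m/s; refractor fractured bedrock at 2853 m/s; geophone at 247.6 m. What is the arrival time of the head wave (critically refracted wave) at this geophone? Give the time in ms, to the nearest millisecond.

θ_c = arcsin(V₁/V₂) = arcsin(1360/2853) = 28.47°, cos θ_c = 0.8791.
Intercept time tᵢ = 2h cos θ_c / V₁ = 2·30.5·0.8791/1360 = 0.03943 s.
t = x/V₂ + tᵢ = 247.6/2853 + 0.03943 = 0.12621 s.

126 ms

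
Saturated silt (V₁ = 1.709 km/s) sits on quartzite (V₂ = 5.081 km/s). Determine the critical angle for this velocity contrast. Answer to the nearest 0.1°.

At critical incidence the refracted ray runs along the interface (θ₂ = 90°), so sin θ_c = V₁/V₂.
θ_c = arcsin(1.709/5.081) = arcsin 0.3364 = 19.65°.

19.7°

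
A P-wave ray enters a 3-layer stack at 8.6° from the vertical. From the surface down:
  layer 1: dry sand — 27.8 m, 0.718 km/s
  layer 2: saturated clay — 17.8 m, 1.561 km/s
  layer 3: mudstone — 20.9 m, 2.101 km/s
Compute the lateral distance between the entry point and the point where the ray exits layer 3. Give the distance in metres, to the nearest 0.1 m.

Ray parameter p = sin 8.6° / 0.718 km/s = 2.0827e-01 s/km.
Layer 1: θ = 8.60°; offset = 27.8·tan 8.60° = 4.204 m.
Layer 2: sin θ = p·1.561 = 0.3251 → θ = 18.97°; offset = 17.8·tan 18.97° = 6.119 m.
Layer 3: sin θ = p·2.101 = 0.4376 → θ = 25.95°; offset = 20.9·tan 25.95° = 10.171 m.
Summing the layer offsets gives 20.494 m.

20.5 m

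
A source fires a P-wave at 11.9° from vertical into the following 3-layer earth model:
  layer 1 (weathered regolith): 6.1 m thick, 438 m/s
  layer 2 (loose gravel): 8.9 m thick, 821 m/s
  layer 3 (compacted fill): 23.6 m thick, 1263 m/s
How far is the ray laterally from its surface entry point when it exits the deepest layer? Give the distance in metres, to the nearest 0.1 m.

Apply Snell's law at each interface; in layer i the horizontal offset is hᵢ·tan θᵢ.
Layer 1: θ = 11.90°; offset = 6.1·tan 11.90° = 1.285 m.
Layer 2: sin θ = 821·sin 11.9°/438 = 0.3865, θ = 22.74°; offset = 8.9·tan 22.74° = 3.730 m.
Layer 3: sin θ = 1263·sin 11.9°/438 = 0.5946, θ = 36.48°; offset = 23.6·tan 36.48° = 17.453 m.
Σ offsets = 22.468 m.

22.5 m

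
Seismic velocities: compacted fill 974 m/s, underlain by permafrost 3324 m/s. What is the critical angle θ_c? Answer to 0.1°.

At critical incidence the refracted ray runs along the interface (θ₂ = 90°), so sin θ_c = V₁/V₂.
θ_c = arcsin(974/3324) = arcsin 0.2930 = 17.04°.

17.0°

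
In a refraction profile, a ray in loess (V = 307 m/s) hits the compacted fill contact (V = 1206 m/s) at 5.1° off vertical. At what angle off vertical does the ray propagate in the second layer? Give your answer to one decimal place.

20.4°

sin θ₁/V₁ = sin θ₂/V₂ ⇒ sin θ₂ = 1206·sin 5.1°/307 = 1206·0.0889/307 = 0.3492.
θ₂ = sin⁻¹(0.3492) = 20.44° (from vertical).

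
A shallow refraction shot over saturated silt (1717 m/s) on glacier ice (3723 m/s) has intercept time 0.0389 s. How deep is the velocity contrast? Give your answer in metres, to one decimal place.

37.6 m

h = tᵢ·V₁·V₂ / (2·√(V₂²−V₁²)).
√(V₂²−V₁²) = √(3723² − 1717²) = 3303.4 m/s.
h = 0.0389 s × 1717 × 3723 / (2 × 3303.4) = 37.64 m.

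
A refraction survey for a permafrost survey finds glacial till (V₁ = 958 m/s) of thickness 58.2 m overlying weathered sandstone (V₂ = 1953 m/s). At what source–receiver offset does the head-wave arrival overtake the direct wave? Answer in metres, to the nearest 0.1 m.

θ_c = arcsin(958/1953) = 29.38°, so cos θ_c = 0.8714 and tᵢ = 2h cos θ_c/V₁ = 0.1059 s.
At crossover x/V₁ = x/V₂ + tᵢ ⇒ x = tᵢ/(1/V₁ − 1/V₂) = 0.10588/(1.0438e-03 − 5.1203e-04) = 199.10 m.

199.1 m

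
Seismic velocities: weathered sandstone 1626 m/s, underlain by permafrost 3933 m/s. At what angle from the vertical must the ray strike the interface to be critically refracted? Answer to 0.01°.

24.42°

At critical incidence the refracted ray runs along the interface (θ₂ = 90°), so sin θ_c = V₁/V₂.
θ_c = arcsin(1626/3933) = arcsin 0.4134 = 24.42°.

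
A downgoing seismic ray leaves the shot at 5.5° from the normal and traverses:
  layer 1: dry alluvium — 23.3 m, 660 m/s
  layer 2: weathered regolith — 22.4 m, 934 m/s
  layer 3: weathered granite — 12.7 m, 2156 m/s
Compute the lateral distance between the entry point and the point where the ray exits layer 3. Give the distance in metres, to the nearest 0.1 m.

Apply Snell's law at each interface; in layer i the horizontal offset is hᵢ·tan θᵢ.
Layer 1: θ = 5.50°; offset = 23.3·tan 5.50° = 2.244 m.
Layer 2: sin θ = 934·sin 5.5°/660 = 0.1356, θ = 7.80°; offset = 22.4·tan 7.80° = 3.067 m.
Layer 3: sin θ = 2156·sin 5.5°/660 = 0.3131, θ = 18.25°; offset = 12.7·tan 18.25° = 4.187 m.
Total horizontal offset = 9.497 m.

9.5 m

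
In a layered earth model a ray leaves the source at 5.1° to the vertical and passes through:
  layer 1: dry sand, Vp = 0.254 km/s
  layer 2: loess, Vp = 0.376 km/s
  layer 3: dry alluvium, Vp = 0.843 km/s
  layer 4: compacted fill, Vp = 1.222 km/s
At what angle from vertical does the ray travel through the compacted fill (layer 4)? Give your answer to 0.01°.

25.32°

Ray parameter p = sin 5.1° / 0.254 = 3.4998e-01 s/km.
sin θ_4 = p·V_4 = 3.4998e-01 × 1.222 = 0.4277.
θ_4 = 25.32° from the vertical.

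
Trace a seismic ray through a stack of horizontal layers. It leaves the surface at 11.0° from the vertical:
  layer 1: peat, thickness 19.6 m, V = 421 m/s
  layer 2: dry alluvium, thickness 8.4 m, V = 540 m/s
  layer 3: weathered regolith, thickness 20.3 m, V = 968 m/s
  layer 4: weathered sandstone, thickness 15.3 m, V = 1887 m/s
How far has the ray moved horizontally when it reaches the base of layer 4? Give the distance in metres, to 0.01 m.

41.09 m

Apply Snell's law at each interface; in layer i the horizontal offset is hᵢ·tan θᵢ.
Layer 1: θ = 11.00°; offset = 19.6·tan 11.00° = 3.8099 m.
Layer 2: sin θ = 540·sin 11.0°/421 = 0.2447, θ = 14.17°; offset = 8.4·tan 14.17° = 2.1203 m.
Layer 3: sin θ = 968·sin 11.0°/421 = 0.4387, θ = 26.02°; offset = 20.3·tan 26.02° = 9.9109 m.
Layer 4: sin θ = 1887·sin 11.0°/421 = 0.8552, θ = 58.79°; offset = 15.3·tan 58.79° = 25.2498 m.
Σ offsets = 41.0908 m.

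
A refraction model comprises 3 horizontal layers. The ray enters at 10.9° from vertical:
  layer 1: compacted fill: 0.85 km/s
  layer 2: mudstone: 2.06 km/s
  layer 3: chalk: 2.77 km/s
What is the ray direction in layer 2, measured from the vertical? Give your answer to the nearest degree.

Ray parameter p = sin 10.9° / 0.85 = 2.2247e-01 s/km.
sin θ_2 = p·V_2 = 2.2247e-01 × 2.06 = 0.4583.
θ_2 = arcsin 0.4583 = 27.28°.

27°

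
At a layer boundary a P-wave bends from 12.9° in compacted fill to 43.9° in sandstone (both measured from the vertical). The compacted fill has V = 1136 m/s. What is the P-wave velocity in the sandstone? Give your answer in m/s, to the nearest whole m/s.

3528 m/s

Snell's law: sin 12.9°/V₁ = sin 43.9°/V₂.
V₂ = V₁·sin 43.9°/sin 12.9° = 1136 × 3.1059 = 3528.35 m/s.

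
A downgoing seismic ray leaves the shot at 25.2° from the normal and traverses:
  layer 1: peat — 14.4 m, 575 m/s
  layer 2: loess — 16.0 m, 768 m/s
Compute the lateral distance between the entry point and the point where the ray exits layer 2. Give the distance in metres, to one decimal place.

Apply Snell's law at each interface; in layer i the horizontal offset is hᵢ·tan θᵢ.
Layer 1: θ = 25.20°; offset = 14.4·tan 25.20° = 6.776 m.
Layer 2: sin θ = 768·sin 25.2°/575 = 0.5687, θ = 34.66°; offset = 16.0·tan 34.66° = 11.062 m.
Total horizontal offset = 17.838 m.

17.8 m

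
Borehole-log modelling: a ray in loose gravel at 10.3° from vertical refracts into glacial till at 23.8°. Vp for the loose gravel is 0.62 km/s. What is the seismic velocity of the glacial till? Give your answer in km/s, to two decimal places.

1.40 km/s

Snell's law: sin 10.3°/V₁ = sin 23.8°/V₂.
V₂ = V₁·sin 23.8°/sin 10.3° = 0.62 × 2.2569 = 1.40 km/s.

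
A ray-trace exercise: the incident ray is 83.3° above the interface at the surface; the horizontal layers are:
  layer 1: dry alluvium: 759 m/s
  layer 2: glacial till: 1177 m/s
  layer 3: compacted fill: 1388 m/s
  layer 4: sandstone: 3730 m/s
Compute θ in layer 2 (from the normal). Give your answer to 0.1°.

From the normal: θ₁ = 90° − 83.3° = 6.7°.
Ray parameter p = sin 6.7° / 759 = 1.5372e-04 s/m.
sin θ_2 = p·V_2 = 1.5372e-04 × 1177 = 0.1809.
θ_2 = arcsin 0.1809 = 10.42°.

10.4°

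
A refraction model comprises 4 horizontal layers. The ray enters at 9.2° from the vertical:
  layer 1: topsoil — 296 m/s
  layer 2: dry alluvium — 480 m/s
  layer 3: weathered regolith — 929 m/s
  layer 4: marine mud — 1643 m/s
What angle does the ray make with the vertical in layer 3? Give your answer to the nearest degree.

30°

Ray parameter p = sin 9.2° / 296 = 5.4014e-04 s/m.
sin θ_3 = p·V_3 = 5.4014e-04 × 929 = 0.5018.
θ_3 = arcsin 0.5018 = 30.12°.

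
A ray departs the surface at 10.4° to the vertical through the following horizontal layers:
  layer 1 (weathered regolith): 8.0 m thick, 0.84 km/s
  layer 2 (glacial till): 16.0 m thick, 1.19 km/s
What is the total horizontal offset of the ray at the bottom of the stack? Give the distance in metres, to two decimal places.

5.70 m

Ray parameter p = sin 10.4° / 0.84 km/s = 2.1490e-01 s/km.
Layer 1: θ = 10.40°; offset = 8.0·tan 10.40° = 1.4683 m.
Layer 2: sin θ = p·1.19 = 0.2557 → θ = 14.82°; offset = 16.0·tan 14.82° = 4.2325 m.
Summing the layer offsets gives 5.7008 m.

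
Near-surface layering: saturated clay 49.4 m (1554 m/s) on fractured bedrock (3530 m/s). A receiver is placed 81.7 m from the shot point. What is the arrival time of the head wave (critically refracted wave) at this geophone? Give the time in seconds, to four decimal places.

t = x/V₂ + 2h·√(V₂²−V₁²)/(V₁V₂).
√(V₂²−V₁²) = √(3530²−1554²) = 3169.5 m/s; delay term = 2·49.4·3169.5/(1554·3530) = 0.05709 s.
t = 81.7/3530 + 0.05709 = 0.08023 s.

0.0802 s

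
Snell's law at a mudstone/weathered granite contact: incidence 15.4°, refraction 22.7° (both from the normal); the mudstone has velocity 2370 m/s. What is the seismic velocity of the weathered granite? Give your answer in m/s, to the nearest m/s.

Snell's law: sin 15.4°/V₁ = sin 22.7°/V₂.
V₂ = V₁·sin 22.7°/sin 15.4° = 2370 × 1.4532 = 3444.08 m/s.

3444 m/s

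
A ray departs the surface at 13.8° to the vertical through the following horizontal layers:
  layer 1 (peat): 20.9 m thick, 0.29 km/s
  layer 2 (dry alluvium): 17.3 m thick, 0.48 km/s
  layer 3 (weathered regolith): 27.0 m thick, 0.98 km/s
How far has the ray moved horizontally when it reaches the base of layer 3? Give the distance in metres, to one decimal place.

49.3 m

Apply Snell's law at each interface; in layer i the horizontal offset is hᵢ·tan θᵢ.
Layer 1: θ = 13.80°; offset = 20.9·tan 13.80° = 5.134 m.
Layer 2: sin θ = 0.48·sin 13.8°/0.29 = 0.3948, θ = 23.25°; offset = 17.3·tan 23.25° = 7.434 m.
Layer 3: sin θ = 0.98·sin 13.8°/0.29 = 0.8061, θ = 53.71°; offset = 27.0·tan 53.71° = 36.776 m.
Summing the layer offsets gives 49.343 m.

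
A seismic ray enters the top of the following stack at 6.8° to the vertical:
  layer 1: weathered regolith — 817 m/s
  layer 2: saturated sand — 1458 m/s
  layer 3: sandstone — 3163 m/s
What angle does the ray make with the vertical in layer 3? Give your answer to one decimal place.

Snell's law across each interface conserves sin θ / V, so sin θ_3 = V_3·sin θ₁/V₁.
sin θ_3 = 3163 × sin 6.8° / 817 = 0.4584.
θ_3 = arcsin 0.4584 = 27.28°.

27.3°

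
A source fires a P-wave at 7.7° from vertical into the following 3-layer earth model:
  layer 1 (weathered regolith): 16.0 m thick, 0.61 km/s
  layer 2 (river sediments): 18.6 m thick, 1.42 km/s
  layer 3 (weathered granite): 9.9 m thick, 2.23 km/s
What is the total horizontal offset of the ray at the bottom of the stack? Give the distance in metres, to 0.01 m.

Ray parameter p = sin 7.7° / 0.61 km/s = 2.1965e-01 s/km.
Layer 1: θ = 7.70°; offset = 16.0·tan 7.70° = 2.1633 m.
Layer 2: sin θ = p·1.42 = 0.3119 → θ = 18.17°; offset = 18.6·tan 18.17° = 6.1060 m.
Layer 3: sin θ = p·2.23 = 0.4898 → θ = 29.33°; offset = 9.9·tan 29.33° = 5.5621 m.
Summing the layer offsets gives 13.8314 m.

13.83 m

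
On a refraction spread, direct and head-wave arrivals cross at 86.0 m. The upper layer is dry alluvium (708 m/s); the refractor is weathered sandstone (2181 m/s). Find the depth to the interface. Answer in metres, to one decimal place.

h = (x_cross/2)·√((V₂−V₁)/(V₂+V₁)).
(V₂−V₁)/(V₂+V₁) = (2181−708)/(2181+708) = 0.5099; √ = 0.7140.
h = (86.0/2)·0.7140 = 30.70 m.

30.7 m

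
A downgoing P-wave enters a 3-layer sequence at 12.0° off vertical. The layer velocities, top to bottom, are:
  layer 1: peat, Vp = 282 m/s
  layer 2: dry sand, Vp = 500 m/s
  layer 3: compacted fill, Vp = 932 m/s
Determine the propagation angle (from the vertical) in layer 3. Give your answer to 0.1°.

43.4°

Ray parameter p = sin 12.0° / 282 = 7.3728e-04 s/m.
sin θ_3 = p·V_3 = 7.3728e-04 × 932 = 0.6871.
θ_3 = arcsin 0.6871 = 43.40°.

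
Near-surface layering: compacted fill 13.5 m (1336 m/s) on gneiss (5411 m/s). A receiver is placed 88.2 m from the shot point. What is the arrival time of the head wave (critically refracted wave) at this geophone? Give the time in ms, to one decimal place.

t = x/V₂ + 2h·√(V₂²−V₁²)/(V₁V₂).
√(V₂²−V₁²) = √(5411²−1336²) = 5243.5 m/s; delay term = 2·13.5·5243.5/(1336·5411) = 0.01958 s.
t = 88.2/5411 + 0.01958 = 0.03588 s.

35.9 ms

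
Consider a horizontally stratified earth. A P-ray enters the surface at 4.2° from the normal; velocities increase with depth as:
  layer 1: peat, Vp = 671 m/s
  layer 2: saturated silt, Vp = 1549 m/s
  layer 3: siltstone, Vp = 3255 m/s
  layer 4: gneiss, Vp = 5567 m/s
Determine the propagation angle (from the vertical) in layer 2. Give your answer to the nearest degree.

Ray parameter p = sin 4.2° / 671 = 1.0915e-04 s/m.
sin θ_2 = p·V_2 = 1.0915e-04 × 1549 = 0.1691.
θ_2 = arcsin 0.1691 = 9.73°.

10°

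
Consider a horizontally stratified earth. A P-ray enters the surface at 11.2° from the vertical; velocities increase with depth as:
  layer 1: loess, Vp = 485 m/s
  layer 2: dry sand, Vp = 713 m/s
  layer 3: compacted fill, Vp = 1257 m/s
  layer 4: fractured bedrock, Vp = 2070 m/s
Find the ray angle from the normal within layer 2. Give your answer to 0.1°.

16.6°

Snell's law across each interface conserves sin θ / V, so sin θ_2 = V_2·sin θ₁/V₁.
sin θ_2 = 713 × sin 11.2° / 485 = 0.2855.
θ_2 = arcsin 0.2855 = 16.59°.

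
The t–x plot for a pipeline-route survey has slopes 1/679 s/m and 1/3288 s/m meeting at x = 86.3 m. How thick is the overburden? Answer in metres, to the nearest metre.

h = (x_cross/2)·√((V₂−V₁)/(V₂+V₁)).
(V₂−V₁)/(V₂+V₁) = (3288−679)/(3288+679) = 0.6577; √ = 0.8110.
h = (86.3/2)·0.8110 = 34.99 m.

35 m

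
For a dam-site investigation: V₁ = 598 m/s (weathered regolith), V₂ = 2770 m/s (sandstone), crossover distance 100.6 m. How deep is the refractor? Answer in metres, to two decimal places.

40.39 m

x_cross = 2h·√((V₂+V₁)/(V₂−V₁)) → h = x_cross / (2·√((V₂+V₁)/(V₂−V₁))).
√((V₂+V₁)/(V₂−V₁)) = √((2770+598)/(2770−598)) = 1.2452.
h = 100.6 / (2·1.2452) = 40.39 m.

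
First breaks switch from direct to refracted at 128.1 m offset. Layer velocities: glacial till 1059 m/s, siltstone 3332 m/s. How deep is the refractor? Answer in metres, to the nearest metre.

46 m

h = (x_cross/2)·√((V₂−V₁)/(V₂+V₁)).
(V₂−V₁)/(V₂+V₁) = (3332−1059)/(3332+1059) = 0.5176; √ = 0.7195.
h = (128.1/2)·0.7195 = 46.08 m.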